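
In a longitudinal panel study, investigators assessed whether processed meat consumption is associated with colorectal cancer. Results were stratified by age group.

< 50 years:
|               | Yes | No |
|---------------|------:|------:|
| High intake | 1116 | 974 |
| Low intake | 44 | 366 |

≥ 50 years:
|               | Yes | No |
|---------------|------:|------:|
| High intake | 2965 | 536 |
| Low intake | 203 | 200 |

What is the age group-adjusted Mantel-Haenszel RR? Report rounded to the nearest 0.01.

RR_MH = Σ(aᵢ·n₀ᵢ/nᵢ) / Σ(cᵢ·n₁ᵢ/nᵢ), with n₁ᵢ = aᵢ+bᵢ (exposed), n₀ᵢ = cᵢ+dᵢ (unexposed), nᵢ = n₁ᵢ+n₀ᵢ.
Stratum 1 (< 50 years): n₁ = 2090, n₀ = 410, n = 2500; a·n₀/n = 1116·410/2500 = 183.0240; c·n₁/n = 44·2090/2500 = 36.7840
Stratum 2 (≥ 50 years): n₁ = 3501, n₀ = 403, n = 3904; a·n₀/n = 2965·403/3904 = 306.0694; c·n₁/n = 203·3501/3904 = 182.0448
RR_MH = (183.0240 + 306.0694) / (36.7840 + 182.0448) = 489.0934 / 218.8288 = 2.23505

2.24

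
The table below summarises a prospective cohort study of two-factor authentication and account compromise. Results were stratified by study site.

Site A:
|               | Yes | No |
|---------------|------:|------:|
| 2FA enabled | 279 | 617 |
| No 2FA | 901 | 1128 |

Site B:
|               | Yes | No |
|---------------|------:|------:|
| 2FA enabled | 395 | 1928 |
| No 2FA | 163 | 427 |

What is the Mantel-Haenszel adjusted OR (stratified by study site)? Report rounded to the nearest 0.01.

0.56

OR_MH = Σ(aᵢdᵢ/nᵢ) / Σ(bᵢcᵢ/nᵢ), where nᵢ is the stratum total.
Stratum 1 (Site A): n = 2925; a·d/n = 279·1128/2925 = 107.5938; b·c/n = 617·901/2925 = 190.0571
Stratum 2 (Site B): n = 2913; a·d/n = 395·427/2913 = 57.9008; b·c/n = 1928·163/2913 = 107.8833
OR_MH = (107.5938 + 57.9008) / (190.0571 + 107.8833) = 165.4946 / 297.9404 = 0.55546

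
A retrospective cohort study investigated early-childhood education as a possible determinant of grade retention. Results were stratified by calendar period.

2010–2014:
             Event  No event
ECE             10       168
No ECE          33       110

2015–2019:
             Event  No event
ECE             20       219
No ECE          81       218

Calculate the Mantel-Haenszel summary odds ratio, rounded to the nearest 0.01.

OR_MH = Σ(aᵢdᵢ/nᵢ) / Σ(bᵢcᵢ/nᵢ), where nᵢ is the stratum total.
Stratum 1 (2010–2014): n = 321; a·d/n = 10·110/321 = 3.4268; b·c/n = 168·33/321 = 17.2710
Stratum 2 (2015–2019): n = 538; a·d/n = 20·218/538 = 8.1041; b·c/n = 219·81/538 = 32.9721
OR_MH = (3.4268 + 8.1041) / (17.2710 + 32.9721) = 11.5309 / 50.2431 = 0.22950

0.23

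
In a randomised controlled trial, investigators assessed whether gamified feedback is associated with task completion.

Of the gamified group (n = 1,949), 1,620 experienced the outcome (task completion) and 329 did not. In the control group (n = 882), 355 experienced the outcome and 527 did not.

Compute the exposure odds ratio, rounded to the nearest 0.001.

From the description: a = 1620, b = 329, c = 355, d = 527.
OR = (a·d)/(b·c) = (1620 × 527) / (329 × 355) = 853740 / 116795 = 7.30973
The odds of task completion are about 7.31 times as high in the gamified group.

7.310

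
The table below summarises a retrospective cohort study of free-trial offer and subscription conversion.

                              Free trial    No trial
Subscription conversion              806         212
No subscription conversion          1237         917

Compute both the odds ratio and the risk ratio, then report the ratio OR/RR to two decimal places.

1.34

Reading the table with exposure as columns: a = 806 (Free trial, case), b = 1237 (Free trial, non-case), c = 212 (No trial, case), d = 917.
OR = (806·917)/(1237·212) = 739102/262244 = 2.81838
Risk in exposed = 806/2043 = 0.39452; risk in unexposed = 212/1129 = 0.18778; RR = 2.10099
OR/RR = 2.81838 / 2.10099 = 1.34145
The outcome is not rare, so the OR lies further from 1 than the RR.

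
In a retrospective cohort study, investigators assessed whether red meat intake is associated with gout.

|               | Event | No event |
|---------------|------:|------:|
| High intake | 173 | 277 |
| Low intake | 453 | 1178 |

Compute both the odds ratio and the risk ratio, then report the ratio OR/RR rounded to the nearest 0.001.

Cells: a = 173, b = 277, c = 453, d = 1178.
OR = (173·1178)/(277·453) = 203794/125481 = 1.62410
Risk in exposed = 173/450 = 0.38444; risk in unexposed = 453/1631 = 0.27774; RR = 1.38417
OR/RR = 1.62410 / 1.38417 = 1.17334
The outcome is not rare, so the OR lies further from 1 than the RR.

1.173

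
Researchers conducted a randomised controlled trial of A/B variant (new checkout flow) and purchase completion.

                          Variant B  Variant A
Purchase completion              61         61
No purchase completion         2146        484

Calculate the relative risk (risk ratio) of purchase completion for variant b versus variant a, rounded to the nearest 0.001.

Reading the table with exposure as columns: a = 61 (Variant B, case), b = 2146 (Variant B, non-case), c = 61 (Variant A, case), d = 484.
Risk in exposed = 61/2207 = 0.02764; risk in unexposed = 61/545 = 0.11193.
RR = 0.02764 / 0.11193 = 0.24694
The risk is 75% lower among the exposed than among the unexposed.

0.247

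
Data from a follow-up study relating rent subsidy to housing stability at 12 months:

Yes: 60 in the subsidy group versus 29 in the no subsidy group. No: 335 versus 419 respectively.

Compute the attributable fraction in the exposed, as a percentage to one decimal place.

57.4

From the description: a = 60, b = 335, c = 29, d = 419.
Risk in exposed = 60/395 = 0.15190; risk in unexposed = 29/448 = 0.06473.
RR = 0.15190/0.06473 = 2.34657
AR% = (RR − 1)/RR × 100 = (2.34657 − 1)/2.34657 × 100 = 57.3847%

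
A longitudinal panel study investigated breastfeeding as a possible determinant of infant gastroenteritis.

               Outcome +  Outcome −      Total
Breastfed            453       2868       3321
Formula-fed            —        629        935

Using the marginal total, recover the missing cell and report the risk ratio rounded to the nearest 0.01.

0.42

The missing cell is in the unexposed row: 935 − 629 = 306.
So a = 453, b = 2868, c = 306, d = 629.
RR = [a/(a+b)] / [c/(c+d)] = (453/3321) / (306/935) = 0.13640/0.32727 = 0.41679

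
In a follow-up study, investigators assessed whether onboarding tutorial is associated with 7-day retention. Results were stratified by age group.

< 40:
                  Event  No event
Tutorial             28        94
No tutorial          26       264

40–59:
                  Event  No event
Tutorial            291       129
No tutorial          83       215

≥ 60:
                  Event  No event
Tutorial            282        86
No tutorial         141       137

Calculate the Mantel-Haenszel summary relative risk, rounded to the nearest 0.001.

1.917

RR_MH = Σ(aᵢ·n₀ᵢ/nᵢ) / Σ(cᵢ·n₁ᵢ/nᵢ), with n₁ᵢ = aᵢ+bᵢ (exposed), n₀ᵢ = cᵢ+dᵢ (unexposed), nᵢ = n₁ᵢ+n₀ᵢ.
Stratum 1 (< 40): n₁ = 122, n₀ = 290, n = 412; a·n₀/n = 28·290/412 = 19.7087; c·n₁/n = 26·122/412 = 7.6990
Stratum 2 (40–59): n₁ = 420, n₀ = 298, n = 718; a·n₀/n = 291·298/718 = 120.7772; c·n₁/n = 83·420/718 = 48.5515
Stratum 3 (≥ 60): n₁ = 368, n₀ = 278, n = 646; a·n₀/n = 282·278/646 = 121.3560; c·n₁/n = 141·368/646 = 80.3220
RR_MH = (19.7087 + 120.7772 + 121.3560) / (7.6990 + 48.5515 + 80.3220) = 261.8419 / 136.5725 = 1.91724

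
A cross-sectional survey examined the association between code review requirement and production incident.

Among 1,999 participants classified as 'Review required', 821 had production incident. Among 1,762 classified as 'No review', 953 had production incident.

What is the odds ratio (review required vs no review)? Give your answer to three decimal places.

From the description: a = 821, b = 1178, c = 953, d = 809.
OR = (a·d)/(b·c) = (821 × 809) / (1178 × 953) = 664189 / 1122634 = 0.59163
Exposure is associated with lower odds of production incident (OR = 0.59 < 1).

0.592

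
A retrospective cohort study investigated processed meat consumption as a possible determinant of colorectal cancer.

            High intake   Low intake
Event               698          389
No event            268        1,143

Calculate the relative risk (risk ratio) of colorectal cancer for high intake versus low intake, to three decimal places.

2.846

Reading the table with exposure as columns: a = 698 (High intake, case), b = 268 (High intake, non-case), c = 389 (Low intake, case), d = 1143.
Risk in exposed = 698/966 = 0.72257; risk in unexposed = 389/1532 = 0.25392.
RR = 0.72257 / 0.25392 = 2.84569
The risk among the exposed is 2.85 times that among the unexposed.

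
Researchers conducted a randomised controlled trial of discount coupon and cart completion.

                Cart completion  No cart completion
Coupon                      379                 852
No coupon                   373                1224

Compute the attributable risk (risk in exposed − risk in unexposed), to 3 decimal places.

Cells: a = 379, b = 852, c = 373, d = 1224.
Risk in exposed = 379/1231 = 0.307880; risk in unexposed = 373/1597 = 0.233563.
Risk difference = 0.307880 − 0.233563 = 0.074317

0.074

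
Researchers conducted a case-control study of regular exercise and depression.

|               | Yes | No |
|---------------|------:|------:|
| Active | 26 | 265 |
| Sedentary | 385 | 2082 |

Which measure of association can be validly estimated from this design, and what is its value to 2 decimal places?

Cells: a = 26, b = 265, c = 385, d = 2082.
This is a case-control study: participants were sampled on outcome status, so risks in the source population cannot be estimated directly — relative risk is not valid here. The odds ratio is the appropriate measure.
OR = (a·d)/(b·c) = (26 × 2082) / (265 × 385) = 54132 / 102025 = 0.53058

0.53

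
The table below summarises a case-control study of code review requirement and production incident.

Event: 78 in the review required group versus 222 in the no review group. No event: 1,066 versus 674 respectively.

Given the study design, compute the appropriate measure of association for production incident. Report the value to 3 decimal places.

0.222

From the description: a = 78, b = 1066, c = 222, d = 674.
This is a case-control study: participants were sampled on outcome status, so risks in the source population cannot be estimated directly — relative risk is not valid here. The odds ratio is the appropriate measure.
OR = (a·d)/(b·c) = (78 × 674) / (1066 × 222) = 52572 / 236652 = 0.22215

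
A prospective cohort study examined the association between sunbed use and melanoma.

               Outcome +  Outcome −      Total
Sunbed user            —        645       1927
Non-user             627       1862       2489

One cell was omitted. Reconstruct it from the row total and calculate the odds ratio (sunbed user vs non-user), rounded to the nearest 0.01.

5.90

The missing cell is in the exposed row: 1927 − 645 = 1282.
So a = 1282, b = 645, c = 627, d = 1862.
OR = (a·d)/(b·c) = (1282 × 1862) / (645 × 627) = 2387084 / 404415 = 5.90256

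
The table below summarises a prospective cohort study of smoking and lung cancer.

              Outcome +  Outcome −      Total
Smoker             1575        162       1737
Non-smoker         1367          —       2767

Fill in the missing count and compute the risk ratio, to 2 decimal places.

1.84

The missing cell is in the unexposed row: 2767 − 1367 = 1400.
So a = 1575, b = 162, c = 1367, d = 1400.
RR = [a/(a+b)] / [c/(c+d)] = (1575/1737) / (1367/2767) = 0.90674/0.49404 = 1.83536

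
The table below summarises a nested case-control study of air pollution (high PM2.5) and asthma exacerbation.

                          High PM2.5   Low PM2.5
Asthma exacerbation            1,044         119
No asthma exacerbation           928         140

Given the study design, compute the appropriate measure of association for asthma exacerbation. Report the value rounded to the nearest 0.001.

Reading the table with exposure as columns: a = 1044 (High PM2.5, case), b = 928 (High PM2.5, non-case), c = 119 (Low PM2.5, case), d = 140.
This is a nested case-control study: participants were sampled on outcome status, so risks in the source population cannot be estimated directly — relative risk is not valid here. The odds ratio is the appropriate measure.
OR = (a·d)/(b·c) = (1044 × 140) / (928 × 119) = 146160 / 110432 = 1.32353

1.324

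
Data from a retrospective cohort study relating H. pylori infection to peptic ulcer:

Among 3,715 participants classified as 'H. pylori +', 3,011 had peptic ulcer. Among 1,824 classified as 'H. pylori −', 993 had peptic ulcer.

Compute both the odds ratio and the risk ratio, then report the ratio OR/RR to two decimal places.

2.40

From the description: a = 3011, b = 704, c = 993, d = 831.
OR = (3011·831)/(704·993) = 2502141/699072 = 3.57923
Risk in exposed = 3011/3715 = 0.81050; risk in unexposed = 993/1824 = 0.54441; RR = 1.48877
OR/RR = 3.57923 / 1.48877 = 2.40415
The outcome is not rare, so the OR lies further from 1 than the RR.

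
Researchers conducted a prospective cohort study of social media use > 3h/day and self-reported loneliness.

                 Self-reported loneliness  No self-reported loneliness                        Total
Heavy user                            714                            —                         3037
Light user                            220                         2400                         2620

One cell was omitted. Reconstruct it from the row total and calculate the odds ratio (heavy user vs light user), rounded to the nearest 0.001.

The missing cell is in the exposed row: 3037 − 714 = 2323.
So a = 714, b = 2323, c = 220, d = 2400.
OR = (a·d)/(b·c) = (714 × 2400) / (2323 × 220) = 1713600 / 511060 = 3.35303

3.353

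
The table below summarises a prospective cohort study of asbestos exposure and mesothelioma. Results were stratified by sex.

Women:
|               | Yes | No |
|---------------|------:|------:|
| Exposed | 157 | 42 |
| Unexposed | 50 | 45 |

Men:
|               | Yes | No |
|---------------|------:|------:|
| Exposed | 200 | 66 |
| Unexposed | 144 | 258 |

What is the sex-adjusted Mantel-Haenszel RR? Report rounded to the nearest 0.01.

1.88

RR_MH = Σ(aᵢ·n₀ᵢ/nᵢ) / Σ(cᵢ·n₁ᵢ/nᵢ), with n₁ᵢ = aᵢ+bᵢ (exposed), n₀ᵢ = cᵢ+dᵢ (unexposed), nᵢ = n₁ᵢ+n₀ᵢ.
Stratum 1 (Women): n₁ = 199, n₀ = 95, n = 294; a·n₀/n = 157·95/294 = 50.7313; c·n₁/n = 50·199/294 = 33.8435
Stratum 2 (Men): n₁ = 266, n₀ = 402, n = 668; a·n₀/n = 200·402/668 = 120.3593; c·n₁/n = 144·266/668 = 57.3413
RR_MH = (50.7313 + 120.3593) / (33.8435 + 57.3413) = 171.0906 / 91.1849 = 1.87630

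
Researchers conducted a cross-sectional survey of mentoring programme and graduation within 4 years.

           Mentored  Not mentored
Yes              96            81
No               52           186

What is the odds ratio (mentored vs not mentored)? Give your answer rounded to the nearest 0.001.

4.239

Reading the table with exposure as columns: a = 96 (Mentored, case), b = 52 (Mentored, non-case), c = 81 (Not mentored, case), d = 186.
OR = (a·d)/(b·c) = (96 × 186) / (52 × 81) = 17856 / 4212 = 4.23932
The odds of graduation within 4 years are about 4.24 times as high in the mentored group.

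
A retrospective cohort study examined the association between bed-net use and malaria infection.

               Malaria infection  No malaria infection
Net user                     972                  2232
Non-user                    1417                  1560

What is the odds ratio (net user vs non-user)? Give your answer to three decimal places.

Cells: a = 972, b = 2232, c = 1417, d = 1560.
OR = (a·d)/(b·c) = (972 × 1560) / (2232 × 1417) = 1516320 / 3162744 = 0.47943
Exposure is associated with lower odds of malaria infection (OR = 0.48 < 1).

0.479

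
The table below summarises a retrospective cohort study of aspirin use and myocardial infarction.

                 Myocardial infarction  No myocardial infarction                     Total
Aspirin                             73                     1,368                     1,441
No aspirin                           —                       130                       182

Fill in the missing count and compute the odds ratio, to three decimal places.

The missing cell is in the unexposed row: 182 − 130 = 52.
So a = 73, b = 1368, c = 52, d = 130.
OR = (a·d)/(b·c) = (73 × 130) / (1368 × 52) = 9490 / 71136 = 0.13341

0.133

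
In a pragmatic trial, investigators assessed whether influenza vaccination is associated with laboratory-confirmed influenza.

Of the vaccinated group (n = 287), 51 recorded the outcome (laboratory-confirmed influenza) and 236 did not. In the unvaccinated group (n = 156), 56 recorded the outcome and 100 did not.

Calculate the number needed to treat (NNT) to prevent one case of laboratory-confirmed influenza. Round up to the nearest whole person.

Risk in treated group = 51/287 = 0.17770; risk in control = 56/156 = 0.35897.
Absolute risk reduction = 0.35897 − 0.17770 = 0.18127
NNT = 1 / ARR = 1 / 0.18127 = 5.517 → round up → 6

6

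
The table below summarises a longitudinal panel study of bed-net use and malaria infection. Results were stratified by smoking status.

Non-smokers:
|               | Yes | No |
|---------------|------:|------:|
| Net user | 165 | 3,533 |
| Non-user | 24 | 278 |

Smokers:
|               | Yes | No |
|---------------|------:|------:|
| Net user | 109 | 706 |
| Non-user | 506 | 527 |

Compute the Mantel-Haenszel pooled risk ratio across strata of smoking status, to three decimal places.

RR_MH = Σ(aᵢ·n₀ᵢ/nᵢ) / Σ(cᵢ·n₁ᵢ/nᵢ), with n₁ᵢ = aᵢ+bᵢ (exposed), n₀ᵢ = cᵢ+dᵢ (unexposed), nᵢ = n₁ᵢ+n₀ᵢ.
Stratum 1 (Non-smokers): n₁ = 3698, n₀ = 302, n = 4000; a·n₀/n = 165·302/4000 = 12.4575; c·n₁/n = 24·3698/4000 = 22.1880
Stratum 2 (Smokers): n₁ = 815, n₀ = 1033, n = 1848; a·n₀/n = 109·1033/1848 = 60.9291; c·n₁/n = 506·815/1848 = 223.1548
RR_MH = (12.4575 + 60.9291) / (22.1880 + 223.1548) = 73.3866 / 245.3428 = 0.29912

0.299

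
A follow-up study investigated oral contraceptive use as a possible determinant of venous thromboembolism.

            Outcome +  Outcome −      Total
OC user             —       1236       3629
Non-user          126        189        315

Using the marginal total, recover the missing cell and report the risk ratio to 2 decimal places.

The missing cell is in the exposed row: 3629 − 1236 = 2393.
So a = 2393, b = 1236, c = 126, d = 189.
RR = [a/(a+b)] / [c/(c+d)] = (2393/3629) / (126/315) = 0.65941/0.40000 = 1.64853

1.65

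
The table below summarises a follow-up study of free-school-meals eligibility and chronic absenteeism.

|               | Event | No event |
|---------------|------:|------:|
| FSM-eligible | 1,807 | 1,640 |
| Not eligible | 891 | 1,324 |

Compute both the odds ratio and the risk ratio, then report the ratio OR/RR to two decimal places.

1.26

Cells: a = 1807, b = 1640, c = 891, d = 1324.
OR = (1807·1324)/(1640·891) = 2392468/1461240 = 1.63729
Risk in exposed = 1807/3447 = 0.52422; risk in unexposed = 891/2215 = 0.40226; RR = 1.30321
OR/RR = 1.63729 / 1.30321 = 1.25635
The outcome is not rare, so the OR lies further from 1 than the RR.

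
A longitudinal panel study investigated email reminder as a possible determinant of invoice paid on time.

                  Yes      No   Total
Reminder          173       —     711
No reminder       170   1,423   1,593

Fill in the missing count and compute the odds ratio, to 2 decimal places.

The missing cell is in the exposed row: 711 − 173 = 538.
So a = 173, b = 538, c = 170, d = 1423.
OR = (a·d)/(b·c) = (173 × 1423) / (538 × 170) = 246179 / 91460 = 2.69166

2.69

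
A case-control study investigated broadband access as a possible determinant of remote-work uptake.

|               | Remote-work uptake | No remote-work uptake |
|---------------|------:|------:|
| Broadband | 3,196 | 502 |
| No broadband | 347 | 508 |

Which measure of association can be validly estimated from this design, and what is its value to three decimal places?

Cells: a = 3196, b = 502, c = 347, d = 508.
This is a case-control study: participants were sampled on outcome status, so risks in the source population cannot be estimated directly — relative risk is not valid here. The odds ratio is the appropriate measure.
OR = (a·d)/(b·c) = (3196 × 508) / (502 × 347) = 1623568 / 174194 = 9.32046

9.320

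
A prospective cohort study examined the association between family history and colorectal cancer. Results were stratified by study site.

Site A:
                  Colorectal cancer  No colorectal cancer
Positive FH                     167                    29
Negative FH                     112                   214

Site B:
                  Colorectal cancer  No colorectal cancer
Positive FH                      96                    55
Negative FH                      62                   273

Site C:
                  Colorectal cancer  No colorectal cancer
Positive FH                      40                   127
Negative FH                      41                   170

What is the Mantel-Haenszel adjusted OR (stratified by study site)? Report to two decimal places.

5.20

OR_MH = Σ(aᵢdᵢ/nᵢ) / Σ(bᵢcᵢ/nᵢ), where nᵢ is the stratum total.
Stratum 1 (Site A): n = 522; a·d/n = 167·214/522 = 68.4636; b·c/n = 29·112/522 = 6.2222
Stratum 2 (Site B): n = 486; a·d/n = 96·273/486 = 53.9259; b·c/n = 55·62/486 = 7.0165
Stratum 3 (Site C): n = 378; a·d/n = 40·170/378 = 17.9894; b·c/n = 127·41/378 = 13.7751
OR_MH = (68.4636 + 53.9259 + 17.9894) / (6.2222 + 7.0165 + 13.7751) = 140.3789 / 27.0138 = 5.19656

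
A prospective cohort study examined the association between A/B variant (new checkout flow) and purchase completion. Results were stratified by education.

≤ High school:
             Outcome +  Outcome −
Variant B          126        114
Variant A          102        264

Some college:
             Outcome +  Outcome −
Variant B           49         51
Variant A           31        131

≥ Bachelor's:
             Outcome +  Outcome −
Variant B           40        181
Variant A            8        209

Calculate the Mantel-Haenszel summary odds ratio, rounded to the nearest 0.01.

3.45

OR_MH = Σ(aᵢdᵢ/nᵢ) / Σ(bᵢcᵢ/nᵢ), where nᵢ is the stratum total.
Stratum 1 (≤ High school): n = 606; a·d/n = 126·264/606 = 54.8911; b·c/n = 114·102/606 = 19.1881
Stratum 2 (Some college): n = 262; a·d/n = 49·131/262 = 24.5000; b·c/n = 51·31/262 = 6.0344
Stratum 3 (≥ Bachelor's): n = 438; a·d/n = 40·209/438 = 19.0868; b·c/n = 181·8/438 = 3.3059
OR_MH = (54.8911 + 24.5000 + 19.0868) / (19.1881 + 6.0344 + 3.3059) = 98.4778 / 28.5284 = 3.45192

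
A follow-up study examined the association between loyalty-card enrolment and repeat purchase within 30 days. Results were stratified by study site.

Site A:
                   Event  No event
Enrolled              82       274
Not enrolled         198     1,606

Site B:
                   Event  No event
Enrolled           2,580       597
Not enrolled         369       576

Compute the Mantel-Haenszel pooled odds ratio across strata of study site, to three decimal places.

5.365

OR_MH = Σ(aᵢdᵢ/nᵢ) / Σ(bᵢcᵢ/nᵢ), where nᵢ is the stratum total.
Stratum 1 (Site A): n = 2160; a·d/n = 82·1606/2160 = 60.9685; b·c/n = 274·198/2160 = 25.1167
Stratum 2 (Site B): n = 4122; a·d/n = 2580·576/4122 = 360.5240; b·c/n = 597·369/4122 = 53.4432
OR_MH = (60.9685 + 360.5240) / (25.1167 + 53.4432) = 421.4925 / 78.5599 = 5.36524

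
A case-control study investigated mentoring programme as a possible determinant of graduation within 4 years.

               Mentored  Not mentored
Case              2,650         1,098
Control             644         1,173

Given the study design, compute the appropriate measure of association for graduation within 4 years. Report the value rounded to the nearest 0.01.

Reading the table with exposure as columns: a = 2650 (Mentored, case), b = 644 (Mentored, non-case), c = 1098 (Not mentored, case), d = 1173.
This is a case-control study: participants were sampled on outcome status, so risks in the source population cannot be estimated directly — relative risk is not valid here. The odds ratio is the appropriate measure.
OR = (a·d)/(b·c) = (2650 × 1173) / (644 × 1098) = 3108450 / 707112 = 4.39598

4.40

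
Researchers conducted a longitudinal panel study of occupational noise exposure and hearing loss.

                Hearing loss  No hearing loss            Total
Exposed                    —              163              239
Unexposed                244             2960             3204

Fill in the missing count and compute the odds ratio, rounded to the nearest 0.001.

5.656

The missing cell is in the exposed row: 239 − 163 = 76.
So a = 76, b = 163, c = 244, d = 2960.
OR = (a·d)/(b·c) = (76 × 2960) / (163 × 244) = 224960 / 39772 = 5.65624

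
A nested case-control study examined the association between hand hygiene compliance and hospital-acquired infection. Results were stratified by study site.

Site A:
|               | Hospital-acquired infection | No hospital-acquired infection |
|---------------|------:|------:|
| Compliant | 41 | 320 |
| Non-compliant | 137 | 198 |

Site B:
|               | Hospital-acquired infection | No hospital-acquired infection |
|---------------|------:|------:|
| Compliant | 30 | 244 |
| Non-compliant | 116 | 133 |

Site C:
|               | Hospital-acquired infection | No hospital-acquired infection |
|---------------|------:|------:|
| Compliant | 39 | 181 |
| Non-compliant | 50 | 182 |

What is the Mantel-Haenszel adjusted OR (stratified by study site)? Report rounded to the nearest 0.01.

OR_MH = Σ(aᵢdᵢ/nᵢ) / Σ(bᵢcᵢ/nᵢ), where nᵢ is the stratum total.
Stratum 1 (Site A): n = 696; a·d/n = 41·198/696 = 11.6638; b·c/n = 320·137/696 = 62.9885
Stratum 2 (Site B): n = 523; a·d/n = 30·133/523 = 7.6291; b·c/n = 244·116/523 = 54.1185
Stratum 3 (Site C): n = 452; a·d/n = 39·182/452 = 15.7035; b·c/n = 181·50/452 = 20.0221
OR_MH = (11.6638 + 7.6291 + 15.7035) / (62.9885 + 54.1185 + 20.0221) = 34.9964 / 137.1292 = 0.25521

0.26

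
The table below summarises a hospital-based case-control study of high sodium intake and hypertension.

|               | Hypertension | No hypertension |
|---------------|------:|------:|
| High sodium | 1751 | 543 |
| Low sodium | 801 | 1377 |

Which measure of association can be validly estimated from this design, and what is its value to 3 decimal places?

5.544

Cells: a = 1751, b = 543, c = 801, d = 1377.
This is a hospital-based case-control study: participants were sampled on outcome status, so risks in the source population cannot be estimated directly — relative risk is not valid here. The odds ratio is the appropriate measure.
OR = (a·d)/(b·c) = (1751 × 1377) / (543 × 801) = 2411127 / 434943 = 5.54355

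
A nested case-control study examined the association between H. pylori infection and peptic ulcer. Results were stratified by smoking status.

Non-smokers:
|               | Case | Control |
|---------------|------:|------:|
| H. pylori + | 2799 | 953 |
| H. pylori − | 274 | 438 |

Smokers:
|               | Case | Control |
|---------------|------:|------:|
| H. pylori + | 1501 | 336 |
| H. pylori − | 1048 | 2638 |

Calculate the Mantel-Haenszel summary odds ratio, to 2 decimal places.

8.11

OR_MH = Σ(aᵢdᵢ/nᵢ) / Σ(bᵢcᵢ/nᵢ), where nᵢ is the stratum total.
Stratum 1 (Non-smokers): n = 4464; a·d/n = 2799·438/4464 = 274.6331; b·c/n = 953·274/4464 = 58.4951
Stratum 2 (Smokers): n = 5523; a·d/n = 1501·2638/5523 = 716.9361; b·c/n = 336·1048/5523 = 63.7567
OR_MH = (274.6331 + 716.9361) / (58.4951 + 63.7567) = 991.5691 / 122.2517 = 8.11088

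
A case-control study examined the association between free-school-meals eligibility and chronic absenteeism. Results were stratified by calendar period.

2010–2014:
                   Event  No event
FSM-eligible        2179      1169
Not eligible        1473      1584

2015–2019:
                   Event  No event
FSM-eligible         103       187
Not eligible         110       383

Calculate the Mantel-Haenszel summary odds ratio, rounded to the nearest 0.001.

OR_MH = Σ(aᵢdᵢ/nᵢ) / Σ(bᵢcᵢ/nᵢ), where nᵢ is the stratum total.
Stratum 1 (2010–2014): n = 6405; a·d/n = 2179·1584/6405 = 538.8815; b·c/n = 1169·1473/6405 = 268.8426
Stratum 2 (2015–2019): n = 783; a·d/n = 103·383/783 = 50.3819; b·c/n = 187·110/783 = 26.2708
OR_MH = (538.8815 + 50.3819) / (268.8426 + 26.2708) = 589.2634 / 295.1134 = 1.99674

1.997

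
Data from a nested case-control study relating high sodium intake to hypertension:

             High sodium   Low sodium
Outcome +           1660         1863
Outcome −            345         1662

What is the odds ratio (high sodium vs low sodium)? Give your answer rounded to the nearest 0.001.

Reading the table with exposure as columns: a = 1660 (High sodium, case), b = 345 (High sodium, non-case), c = 1863 (Low sodium, case), d = 1662.
OR = (a·d)/(b·c) = (1660 × 1662) / (345 × 1863) = 2758920 / 642735 = 4.29247
The odds of hypertension are about 4.29 times as high in the high sodium group.

4.292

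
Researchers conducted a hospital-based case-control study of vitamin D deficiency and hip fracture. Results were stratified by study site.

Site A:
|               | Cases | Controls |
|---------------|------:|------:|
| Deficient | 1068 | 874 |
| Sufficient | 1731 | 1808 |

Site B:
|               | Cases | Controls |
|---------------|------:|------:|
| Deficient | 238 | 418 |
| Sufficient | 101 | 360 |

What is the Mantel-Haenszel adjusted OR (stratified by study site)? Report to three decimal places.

OR_MH = Σ(aᵢdᵢ/nᵢ) / Σ(bᵢcᵢ/nᵢ), where nᵢ is the stratum total.
Stratum 1 (Site A): n = 5481; a·d/n = 1068·1808/5481 = 352.2978; b·c/n = 874·1731/5481 = 276.0252
Stratum 2 (Site B): n = 1117; a·d/n = 238·360/1117 = 76.7055; b·c/n = 418·101/1117 = 37.7959
OR_MH = (352.2978 + 76.7055) / (276.0252 + 37.7959) = 429.0032 / 313.8211 = 1.36703

1.367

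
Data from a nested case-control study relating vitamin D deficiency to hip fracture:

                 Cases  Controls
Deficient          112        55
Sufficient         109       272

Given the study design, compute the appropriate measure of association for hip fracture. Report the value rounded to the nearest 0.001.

5.082

Cells: a = 112, b = 55, c = 109, d = 272.
This is a nested case-control study: participants were sampled on outcome status, so risks in the source population cannot be estimated directly — relative risk is not valid here. The odds ratio is the appropriate measure.
OR = (a·d)/(b·c) = (112 × 272) / (55 × 109) = 30464 / 5995 = 5.08157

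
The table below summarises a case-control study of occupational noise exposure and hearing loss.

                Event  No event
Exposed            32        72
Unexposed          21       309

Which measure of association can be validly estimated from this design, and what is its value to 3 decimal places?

6.540

Cells: a = 32, b = 72, c = 21, d = 309.
This is a case-control study: participants were sampled on outcome status, so risks in the source population cannot be estimated directly — relative risk is not valid here. The odds ratio is the appropriate measure.
OR = (a·d)/(b·c) = (32 × 309) / (72 × 21) = 9888 / 1512 = 6.53968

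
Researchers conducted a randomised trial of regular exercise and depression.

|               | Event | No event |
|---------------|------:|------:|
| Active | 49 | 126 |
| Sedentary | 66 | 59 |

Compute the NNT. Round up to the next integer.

Risk in treated group = 49/175 = 0.28000; risk in control = 66/125 = 0.52800.
Absolute risk reduction = 0.52800 − 0.28000 = 0.24800
NNT = 1 / ARR = 1 / 0.24800 = 4.032 → round up → 5

5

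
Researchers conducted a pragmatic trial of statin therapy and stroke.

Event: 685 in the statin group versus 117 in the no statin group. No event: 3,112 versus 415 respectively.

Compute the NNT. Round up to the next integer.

26

Risk in treated group = 685/3797 = 0.18041; risk in control = 117/532 = 0.21992.
Absolute risk reduction = 0.21992 − 0.18041 = 0.03952
NNT = 1 / ARR = 1 / 0.03952 = 25.304 → round up → 26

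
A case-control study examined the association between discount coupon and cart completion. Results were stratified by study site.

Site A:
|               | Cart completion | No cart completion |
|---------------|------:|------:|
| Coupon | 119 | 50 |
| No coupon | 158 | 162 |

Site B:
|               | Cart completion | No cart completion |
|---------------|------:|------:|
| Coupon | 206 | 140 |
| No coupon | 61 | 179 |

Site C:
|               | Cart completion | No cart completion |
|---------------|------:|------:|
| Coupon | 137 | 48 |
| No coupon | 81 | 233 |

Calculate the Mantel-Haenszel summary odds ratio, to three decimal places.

OR_MH = Σ(aᵢdᵢ/nᵢ) / Σ(bᵢcᵢ/nᵢ), where nᵢ is the stratum total.
Stratum 1 (Site A): n = 489; a·d/n = 119·162/489 = 39.4233; b·c/n = 50·158/489 = 16.1554
Stratum 2 (Site B): n = 586; a·d/n = 206·179/586 = 62.9249; b·c/n = 140·61/586 = 14.5734
Stratum 3 (Site C): n = 499; a·d/n = 137·233/499 = 63.9699; b·c/n = 48·81/499 = 7.7916
OR_MH = (39.4233 + 62.9249 + 63.9699) / (16.1554 + 14.5734 + 7.7916) = 166.3182 / 38.5204 = 4.31767

4.318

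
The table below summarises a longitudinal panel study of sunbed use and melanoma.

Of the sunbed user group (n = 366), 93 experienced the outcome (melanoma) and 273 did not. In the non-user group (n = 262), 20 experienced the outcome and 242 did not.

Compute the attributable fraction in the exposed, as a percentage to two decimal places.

From the description: a = 93, b = 273, c = 20, d = 242.
Risk in exposed = 93/366 = 0.25410; risk in unexposed = 20/262 = 0.07634.
RR = 0.25410/0.07634 = 3.32869
AR% = (RR − 1)/RR × 100 = (3.32869 − 1)/3.32869 × 100 = 69.9581%

69.96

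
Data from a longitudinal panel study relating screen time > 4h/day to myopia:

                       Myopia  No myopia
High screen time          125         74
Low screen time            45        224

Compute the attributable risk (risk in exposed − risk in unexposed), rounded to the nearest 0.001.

0.461

Cells: a = 125, b = 74, c = 45, d = 224.
Risk in exposed = 125/199 = 0.628141; risk in unexposed = 45/269 = 0.167286.
Risk difference = 0.628141 − 0.167286 = 0.460854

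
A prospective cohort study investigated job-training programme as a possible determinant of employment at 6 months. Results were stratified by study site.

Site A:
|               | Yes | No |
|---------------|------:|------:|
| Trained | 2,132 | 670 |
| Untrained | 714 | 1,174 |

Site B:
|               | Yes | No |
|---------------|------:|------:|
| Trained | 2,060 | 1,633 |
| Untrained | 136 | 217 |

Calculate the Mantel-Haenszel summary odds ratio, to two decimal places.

4.11

OR_MH = Σ(aᵢdᵢ/nᵢ) / Σ(bᵢcᵢ/nᵢ), where nᵢ is the stratum total.
Stratum 1 (Site A): n = 4690; a·d/n = 2132·1174/4690 = 533.6819; b·c/n = 670·714/4690 = 102.0000
Stratum 2 (Site B): n = 4046; a·d/n = 2060·217/4046 = 110.4844; b·c/n = 1633·136/4046 = 54.8908
OR_MH = (533.6819 + 110.4844) / (102.0000 + 54.8908) = 644.1663 / 156.8908 = 4.10583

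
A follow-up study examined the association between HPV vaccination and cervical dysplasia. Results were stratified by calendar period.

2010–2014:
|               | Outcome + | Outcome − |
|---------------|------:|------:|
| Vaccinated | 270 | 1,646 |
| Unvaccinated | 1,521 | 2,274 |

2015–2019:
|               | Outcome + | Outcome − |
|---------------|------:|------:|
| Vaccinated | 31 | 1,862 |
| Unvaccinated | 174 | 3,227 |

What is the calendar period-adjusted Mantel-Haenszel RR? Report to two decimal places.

0.35

RR_MH = Σ(aᵢ·n₀ᵢ/nᵢ) / Σ(cᵢ·n₁ᵢ/nᵢ), with n₁ᵢ = aᵢ+bᵢ (exposed), n₀ᵢ = cᵢ+dᵢ (unexposed), nᵢ = n₁ᵢ+n₀ᵢ.
Stratum 1 (2010–2014): n₁ = 1916, n₀ = 3795, n = 5711; a·n₀/n = 270·3795/5711 = 179.4169; c·n₁/n = 1521·1916/5711 = 510.2847
Stratum 2 (2015–2019): n₁ = 1893, n₀ = 3401, n = 5294; a·n₀/n = 31·3401/5294 = 19.9152; c·n₁/n = 174·1893/5294 = 62.2180
RR_MH = (179.4169 + 19.9152) / (510.2847 + 62.2180) = 199.3321 / 572.5027 = 0.34818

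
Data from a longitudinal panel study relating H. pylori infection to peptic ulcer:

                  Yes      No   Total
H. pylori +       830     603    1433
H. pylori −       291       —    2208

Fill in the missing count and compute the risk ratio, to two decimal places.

4.39

The missing cell is in the unexposed row: 2208 − 291 = 1917.
So a = 830, b = 603, c = 291, d = 1917.
RR = [a/(a+b)] / [c/(c+d)] = (830/1433) / (291/2208) = 0.57920/0.13179 = 4.39479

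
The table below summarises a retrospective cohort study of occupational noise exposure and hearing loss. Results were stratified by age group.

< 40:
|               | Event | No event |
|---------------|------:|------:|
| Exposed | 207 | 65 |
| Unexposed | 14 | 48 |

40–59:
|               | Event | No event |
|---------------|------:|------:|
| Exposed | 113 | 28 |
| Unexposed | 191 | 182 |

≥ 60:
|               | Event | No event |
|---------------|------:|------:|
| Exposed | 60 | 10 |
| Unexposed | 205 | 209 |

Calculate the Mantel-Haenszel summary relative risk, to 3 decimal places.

RR_MH = Σ(aᵢ·n₀ᵢ/nᵢ) / Σ(cᵢ·n₁ᵢ/nᵢ), with n₁ᵢ = aᵢ+bᵢ (exposed), n₀ᵢ = cᵢ+dᵢ (unexposed), nᵢ = n₁ᵢ+n₀ᵢ.
Stratum 1 (< 40): n₁ = 272, n₀ = 62, n = 334; a·n₀/n = 207·62/334 = 38.4251; c·n₁/n = 14·272/334 = 11.4012
Stratum 2 (40–59): n₁ = 141, n₀ = 373, n = 514; a·n₀/n = 113·373/514 = 82.0019; c·n₁/n = 191·141/514 = 52.3949
Stratum 3 (≥ 60): n₁ = 70, n₀ = 414, n = 484; a·n₀/n = 60·414/484 = 51.3223; c·n₁/n = 205·70/484 = 29.6488
RR_MH = (38.4251 + 82.0019 + 51.3223) / (11.4012 + 52.3949 + 29.6488) = 171.7494 / 93.4449 = 1.83798

1.838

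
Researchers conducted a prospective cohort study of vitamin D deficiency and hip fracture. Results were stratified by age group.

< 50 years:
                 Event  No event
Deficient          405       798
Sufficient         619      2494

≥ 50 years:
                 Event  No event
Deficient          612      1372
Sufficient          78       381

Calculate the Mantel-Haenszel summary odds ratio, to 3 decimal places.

OR_MH = Σ(aᵢdᵢ/nᵢ) / Σ(bᵢcᵢ/nᵢ), where nᵢ is the stratum total.
Stratum 1 (< 50 years): n = 4316; a·d/n = 405·2494/4316 = 234.0292; b·c/n = 798·619/4316 = 114.4490
Stratum 2 (≥ 50 years): n = 2443; a·d/n = 612·381/2443 = 95.4449; b·c/n = 1372·78/2443 = 43.8052
OR_MH = (234.0292 + 95.4449) / (114.4490 + 43.8052) = 329.4741 / 158.2542 = 2.08193

2.082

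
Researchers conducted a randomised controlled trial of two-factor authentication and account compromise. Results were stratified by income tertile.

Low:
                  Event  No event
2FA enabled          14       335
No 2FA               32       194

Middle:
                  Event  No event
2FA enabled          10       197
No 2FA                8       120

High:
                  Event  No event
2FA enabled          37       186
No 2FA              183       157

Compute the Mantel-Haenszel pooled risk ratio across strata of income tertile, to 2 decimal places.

RR_MH = Σ(aᵢ·n₀ᵢ/nᵢ) / Σ(cᵢ·n₁ᵢ/nᵢ), with n₁ᵢ = aᵢ+bᵢ (exposed), n₀ᵢ = cᵢ+dᵢ (unexposed), nᵢ = n₁ᵢ+n₀ᵢ.
Stratum 1 (Low): n₁ = 349, n₀ = 226, n = 575; a·n₀/n = 14·226/575 = 5.5026; c·n₁/n = 32·349/575 = 19.4226
Stratum 2 (Middle): n₁ = 207, n₀ = 128, n = 335; a·n₀/n = 10·128/335 = 3.8209; c·n₁/n = 8·207/335 = 4.9433
Stratum 3 (High): n₁ = 223, n₀ = 340, n = 563; a·n₀/n = 37·340/563 = 22.3446; c·n₁/n = 183·223/563 = 72.4849
RR_MH = (5.5026 + 3.8209 + 22.3446) / (19.4226 + 4.9433 + 72.4849) = 31.6681 / 96.8508 = 0.32698

0.33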